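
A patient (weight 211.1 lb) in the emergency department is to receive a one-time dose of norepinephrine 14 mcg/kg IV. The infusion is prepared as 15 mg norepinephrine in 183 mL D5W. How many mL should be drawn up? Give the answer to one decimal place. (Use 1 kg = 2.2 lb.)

Weight = 211.1 lb ÷ 2.2 lb/kg = 95.95455 kg
Dose = 14 mcg/kg × 95.95455 kg = 1343.364 mcg
Concentration = 15 mg ÷ 183 mL = 0.08196721 mg/mL = 81.96721 mcg/mL
Volume = 1343.364 mcg ÷ 81.96721 mcg/mL = 16.38904 mL

16.4 mL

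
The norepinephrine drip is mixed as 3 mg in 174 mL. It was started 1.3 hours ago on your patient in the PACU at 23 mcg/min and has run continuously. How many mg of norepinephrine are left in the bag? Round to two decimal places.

23 mcg/min × 60 min/hr = 1380 mcg/hr
Concentration = 3 mg ÷ 174 mL = 0.01724138 mg/mL = 17.24138 mcg/mL
Rate = 1380 mcg/hr ÷ 17.24138 mcg/mL = 80.04 mL/hr
Volume infused = 80.04 mL/hr × 1.3 hr = 104.052 mL
Volume remaining = 174 − 104.052 = 69.948 mL
Drug remaining = 69.948 mL × 17.24138 mcg/mL = 1206 mcg = 1.206 mg

1.21 mg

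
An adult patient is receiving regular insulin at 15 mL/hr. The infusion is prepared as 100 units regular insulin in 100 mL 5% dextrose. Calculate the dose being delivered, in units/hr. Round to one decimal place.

Concentration = 100 units ÷ 100 mL = 1 units/mL
Drug rate = 15 mL/hr × 1 units/mL = 15 units/hr

15.0 units/hr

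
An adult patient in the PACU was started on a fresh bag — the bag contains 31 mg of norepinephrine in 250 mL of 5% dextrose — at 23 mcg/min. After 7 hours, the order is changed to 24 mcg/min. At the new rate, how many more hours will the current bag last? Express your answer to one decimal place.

Initial rate:
23 mcg/min × 60 min/hr = 1380 mcg/hr
Concentration = 31 mg ÷ 250 mL = 0.124 mg/mL = 124 mcg/mL
Rate = 1380 mcg/hr ÷ 124 mcg/mL = 11.12903 mL/hr
Volume infused so far = 11.12903 mL/hr × 7 hr = 77.90323 mL
Volume remaining = 250 − 77.90323 = 172.0968 mL
New rate:
24 mcg/min × 60 min/hr = 1440 mcg/hr
Rate = 1440 mcg/hr ÷ 124 mcg/mL = 11.6129 mL/hr
Time remaining = 172.0968 mL ÷ 11.6129 mL/hr = 14.81944 hr

14.8 hours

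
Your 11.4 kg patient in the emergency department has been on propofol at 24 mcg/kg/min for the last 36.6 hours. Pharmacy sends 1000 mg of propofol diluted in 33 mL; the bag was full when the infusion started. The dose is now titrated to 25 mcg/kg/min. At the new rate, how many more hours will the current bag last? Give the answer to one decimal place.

Initial rate:
Dose = 24 mcg/kg/min × 11.4 kg = 273.6 mcg/min
273.6 mcg/min × 60 min/hr = 16416 mcg/hr
Concentration = 1000 mg ÷ 33 mL = 30.30303 mg/mL = 30303.03 mcg/mL
Rate = 16416 mcg/hr ÷ 30303.03 mcg/mL = 0.541728 mL/hr
Volume infused so far = 0.541728 mL/hr × 36.6 hr = 19.82724 mL
Volume remaining = 33 − 19.82724 = 13.17276 mL
New rate:
Dose = 25 mcg/kg/min × 11.4 kg = 285 mcg/min
285 mcg/min × 60 min/hr = 17100 mcg/hr
Rate = 17100 mcg/hr ÷ 30303.03 mcg/mL = 0.5643 mL/hr
Time remaining = 13.17276 mL ÷ 0.5643 mL/hr = 23.34353 hr

23.3 hours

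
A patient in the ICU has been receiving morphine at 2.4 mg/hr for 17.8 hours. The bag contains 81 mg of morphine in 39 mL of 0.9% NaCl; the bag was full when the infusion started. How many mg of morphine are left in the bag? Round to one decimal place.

Concentration = 81 mg ÷ 39 mL = 2.076923 mg/mL
Rate = 2.4 mg/hr ÷ 2.076923 mg/mL = 1.155556 mL/hr
Volume infused = 1.155556 mL/hr × 17.8 hr = 20.56889 mL
Volume remaining = 39 − 20.56889 = 18.43111 mL
Drug remaining = 18.43111 mL × 2.076923 mg/mL = 38.28 mg

38.3 mg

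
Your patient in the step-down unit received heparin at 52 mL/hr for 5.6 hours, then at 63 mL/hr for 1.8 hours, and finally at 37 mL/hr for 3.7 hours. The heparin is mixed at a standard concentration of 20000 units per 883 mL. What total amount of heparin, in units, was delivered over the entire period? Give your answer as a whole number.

12265 units

Concentration = 20000 units ÷ 883 mL = 22.65006 units/mL
Stage 1: 52 mL/hr × 5.6 hr = 291.2 mL → 291.2 mL × 22.65006 units/mL = 6595.696 units
Stage 2: 63 mL/hr × 1.8 hr = 113.4 mL → 113.4 mL × 22.65006 units/mL = 2568.516 units
Stage 3: 37 mL/hr × 3.7 hr = 136.9 mL → 136.9 mL × 22.65006 units/mL = 3100.793 units
Total = 6595.696 + 2568.516 + 3100.793 = 12265.01 units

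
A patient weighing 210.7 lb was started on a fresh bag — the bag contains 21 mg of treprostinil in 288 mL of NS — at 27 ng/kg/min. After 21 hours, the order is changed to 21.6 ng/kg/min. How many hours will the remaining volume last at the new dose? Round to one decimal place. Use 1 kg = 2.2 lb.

142.9 hours

Initial rate:
Weight = 210.7 lb ÷ 2.2 lb/kg = 95.77273 kg
Dose = 27 ng/kg/min × 95.77273 kg = 2585.864 ng/min
2585.864 ng/min × 60 min/hr = 155151.8 ng/hr
Concentration = 21 mg ÷ 288 mL = 0.07291667 mg/mL = 72916.67 ng/mL
Rate = 155151.8 ng/hr ÷ 72916.67 ng/mL = 2.127796 mL/hr
Volume infused so far = 2.127796 mL/hr × 21 hr = 44.68372 mL
Volume remaining = 288 − 44.68372 = 243.3163 mL
New rate:
Dose = 21.6 ng/kg/min × 95.77273 kg = 2068.691 ng/min
2068.691 ng/min × 60 min/hr = 124121.5 ng/hr
Rate = 124121.5 ng/hr ÷ 72916.67 ng/mL = 1.702237 mL/hr
Time remaining = 243.3163 mL ÷ 1.702237 mL/hr = 142.9391 hr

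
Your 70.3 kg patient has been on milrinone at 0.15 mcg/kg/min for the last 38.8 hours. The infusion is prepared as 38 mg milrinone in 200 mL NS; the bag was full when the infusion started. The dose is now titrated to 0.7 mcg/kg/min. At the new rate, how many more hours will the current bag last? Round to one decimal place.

Initial rate:
Dose = 0.15 mcg/kg/min × 70.3 kg = 10.545 mcg/min
10.545 mcg/min × 60 min/hr = 632.7 mcg/hr
Concentration = 38 mg ÷ 200 mL = 0.19 mg/mL = 190 mcg/mL
Rate = 632.7 mcg/hr ÷ 190 mcg/mL = 3.33 mL/hr
Volume infused so far = 3.33 mL/hr × 38.8 hr = 129.204 mL
Volume remaining = 200 − 129.204 = 70.796 mL
New rate:
Dose = 0.7 mcg/kg/min × 70.3 kg = 49.21 mcg/min
49.21 mcg/min × 60 min/hr = 2952.6 mcg/hr
Rate = 2952.6 mcg/hr ÷ 190 mcg/mL = 15.54 mL/hr
Time remaining = 70.796 mL ÷ 15.54 mL/hr = 4.555727 hr

4.6 hours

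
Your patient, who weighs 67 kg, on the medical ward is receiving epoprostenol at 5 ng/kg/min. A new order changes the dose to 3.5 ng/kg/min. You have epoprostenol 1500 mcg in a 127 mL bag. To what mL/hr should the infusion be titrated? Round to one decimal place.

Dose = 3.5 ng/kg/min × 67 kg = 234.5 ng/min
234.5 ng/min × 60 min/hr = 14070 ng/hr
Concentration = 1500 mcg ÷ 127 mL = 11.81102 mcg/mL = 11811.02 ng/mL
Rate = 14070 ng/hr ÷ 11811.02 ng/mL = 1.19126 mL/hr

1.2 mL/hr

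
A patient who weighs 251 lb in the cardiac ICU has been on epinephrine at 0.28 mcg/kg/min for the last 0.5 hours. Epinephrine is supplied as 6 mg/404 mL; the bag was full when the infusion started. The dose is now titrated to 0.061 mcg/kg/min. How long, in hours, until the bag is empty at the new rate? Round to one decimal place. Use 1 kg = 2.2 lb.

Initial rate:
Weight = 251 lb ÷ 2.2 lb/kg = 114.0909 kg
Dose = 0.28 mcg/kg/min × 114.0909 kg = 31.94545 mcg/min
31.94545 mcg/min × 60 min/hr = 1916.727 mcg/hr
Concentration = 6 mg ÷ 404 mL = 0.01485149 mg/mL = 14.85149 mcg/mL
Rate = 1916.727 mcg/hr ÷ 14.85149 mcg/mL = 129.0596 mL/hr
Volume infused so far = 129.0596 mL/hr × 0.5 hr = 64.52982 mL
Volume remaining = 404 − 64.52982 = 339.4702 mL
New rate:
Dose = 0.061 mcg/kg/min × 114.0909 kg = 6.959545 mcg/min
6.959545 mcg/min × 60 min/hr = 417.5727 mcg/hr
Rate = 417.5727 mcg/hr ÷ 14.85149 mcg/mL = 28.11656 mL/hr
Time remaining = 339.4702 mL ÷ 28.11656 mL/hr = 12.07367 hr

12.1 hours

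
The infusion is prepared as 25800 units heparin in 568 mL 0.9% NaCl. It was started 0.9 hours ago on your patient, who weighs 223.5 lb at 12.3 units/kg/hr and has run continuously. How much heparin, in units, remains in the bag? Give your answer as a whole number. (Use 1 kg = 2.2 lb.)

Weight = 223.5 lb ÷ 2.2 lb/kg = 101.5909 kg
Dose = 12.3 units/kg/hr × 101.5909 kg = 1249.568 units/hr
Concentration = 25800 units ÷ 568 mL = 45.42254 units/mL
Rate = 1249.568 units/hr ÷ 45.42254 units/mL = 27.50987 mL/hr
Volume infused = 27.50987 mL/hr × 0.9 hr = 24.75889 mL
Volume remaining = 568 − 24.75889 = 543.2411 mL
Drug remaining = 543.2411 mL × 45.42254 units/mL = 24675.39 units

24675 units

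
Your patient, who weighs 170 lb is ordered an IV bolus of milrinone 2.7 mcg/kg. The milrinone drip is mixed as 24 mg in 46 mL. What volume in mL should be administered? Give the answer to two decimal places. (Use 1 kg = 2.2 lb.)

0.40 mL

Weight = 170 lb ÷ 2.2 lb/kg = 77.27273 kg
Dose = 2.7 mcg/kg × 77.27273 kg = 208.6364 mcg
Concentration = 24 mg ÷ 46 mL = 0.5217391 mg/mL = 521.7391 mcg/mL
Volume = 208.6364 mcg ÷ 521.7391 mcg/mL = 0.3998864 mL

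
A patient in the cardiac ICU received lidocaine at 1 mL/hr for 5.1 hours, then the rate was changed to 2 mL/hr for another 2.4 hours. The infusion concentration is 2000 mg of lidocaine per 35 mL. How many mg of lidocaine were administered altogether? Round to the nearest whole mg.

566 mg

Concentration = 2000 mg ÷ 35 mL = 57.14286 mg/mL
Stage 1: 1 mL/hr × 5.1 hr = 5.1 mL → 5.1 mL × 57.14286 mg/mL = 291.4286 mg
Stage 2: 2 mL/hr × 2.4 hr = 4.8 mL → 4.8 mL × 57.14286 mg/mL = 274.2857 mg
Total = 291.4286 + 274.2857 = 565.7143 mg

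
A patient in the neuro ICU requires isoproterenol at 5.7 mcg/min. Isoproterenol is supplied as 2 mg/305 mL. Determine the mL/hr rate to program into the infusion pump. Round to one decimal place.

52.2 mL/hr

5.7 mcg/min × 60 min/hr = 342 mcg/hr
Concentration = 2 mg ÷ 305 mL = 0.006557377 mg/mL = 6.557377 mcg/mL
Rate = 342 mcg/hr ÷ 6.557377 mcg/mL = 52.155 mL/hr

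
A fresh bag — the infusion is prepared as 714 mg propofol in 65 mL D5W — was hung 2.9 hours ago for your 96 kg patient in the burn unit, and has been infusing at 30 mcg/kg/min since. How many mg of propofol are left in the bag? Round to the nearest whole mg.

213 mg

Dose = 30 mcg/kg/min × 96 kg = 2880 mcg/min
2880 mcg/min × 60 min/hr = 172800 mcg/hr
Concentration = 714 mg ÷ 65 mL = 10.98462 mg/mL = 10984.62 mcg/mL
Rate = 172800 mcg/hr ÷ 10984.62 mcg/mL = 15.73109 mL/hr
Volume infused = 15.73109 mL/hr × 2.9 hr = 45.62017 mL
Volume remaining = 65 − 45.62017 = 19.37983 mL
Drug remaining = 19.37983 mL × 10984.62 mcg/mL = 212880 mcg = 212.88 mg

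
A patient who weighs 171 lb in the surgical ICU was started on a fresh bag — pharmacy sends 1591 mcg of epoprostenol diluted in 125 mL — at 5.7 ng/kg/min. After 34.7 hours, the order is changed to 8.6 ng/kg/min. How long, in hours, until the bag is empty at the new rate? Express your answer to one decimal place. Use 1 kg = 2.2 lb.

16.7 hours

Initial rate:
Weight = 171 lb ÷ 2.2 lb/kg = 77.72727 kg
Dose = 5.7 ng/kg/min × 77.72727 kg = 443.0455 ng/min
443.0455 ng/min × 60 min/hr = 26582.73 ng/hr
Concentration = 1591 mcg ÷ 125 mL = 12.728 mcg/mL = 12728 ng/mL
Rate = 26582.73 ng/hr ÷ 12728 ng/mL = 2.088524 mL/hr
Volume infused so far = 2.088524 mL/hr × 34.7 hr = 72.47177 mL
Volume remaining = 125 − 72.47177 = 52.52823 mL
New rate:
Dose = 8.6 ng/kg/min × 77.72727 kg = 668.4545 ng/min
668.4545 ng/min × 60 min/hr = 40107.27 ng/hr
Rate = 40107.27 ng/hr ÷ 12728 ng/mL = 3.151106 mL/hr
Time remaining = 52.52823 mL ÷ 3.151106 mL/hr = 16.66978 hr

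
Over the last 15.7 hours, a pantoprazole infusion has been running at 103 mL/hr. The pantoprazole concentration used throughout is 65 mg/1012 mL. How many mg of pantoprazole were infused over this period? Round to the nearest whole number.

104 mg

Concentration = 65 mg ÷ 1012 mL = 0.06422925 mg/mL
Drug rate = 103 mL/hr × 0.06422925 mg/mL = 6.615613 mg/hr
Total = 6.615613 mg/hr × 15.7 hr = 103.8651 mg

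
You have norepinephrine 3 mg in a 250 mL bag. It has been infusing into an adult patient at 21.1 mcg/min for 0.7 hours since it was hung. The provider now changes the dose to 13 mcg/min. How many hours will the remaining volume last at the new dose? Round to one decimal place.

Initial rate:
21.1 mcg/min × 60 min/hr = 1266 mcg/hr
Concentration = 3 mg ÷ 250 mL = 0.012 mg/mL = 12 mcg/mL
Rate = 1266 mcg/hr ÷ 12 mcg/mL = 105.5 mL/hr
Volume infused so far = 105.5 mL/hr × 0.7 hr = 73.85 mL
Volume remaining = 250 − 73.85 = 176.15 mL
New rate:
13 mcg/min × 60 min/hr = 780 mcg/hr
Rate = 780 mcg/hr ÷ 12 mcg/mL = 65 mL/hr
Time remaining = 176.15 mL ÷ 65 mL/hr = 2.71 hr

2.7 hours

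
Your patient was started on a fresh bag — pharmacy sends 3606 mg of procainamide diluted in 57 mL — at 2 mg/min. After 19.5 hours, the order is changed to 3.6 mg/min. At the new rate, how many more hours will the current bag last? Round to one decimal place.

5.9 hours

Initial rate:
2 mg/min × 60 min/hr = 120 mg/hr
Concentration = 3606 mg ÷ 57 mL = 63.26316 mg/mL
Rate = 120 mg/hr ÷ 63.26316 mg/mL = 1.896839 mL/hr
Volume infused so far = 1.896839 mL/hr × 19.5 hr = 36.98835 mL
Volume remaining = 57 − 36.98835 = 20.01165 mL
New rate:
3.6 mg/min × 60 min/hr = 216 mg/hr
Rate = 216 mg/hr ÷ 63.26316 mg/mL = 3.414309 mL/hr
Time remaining = 20.01165 mL ÷ 3.414309 mL/hr = 5.861111 hr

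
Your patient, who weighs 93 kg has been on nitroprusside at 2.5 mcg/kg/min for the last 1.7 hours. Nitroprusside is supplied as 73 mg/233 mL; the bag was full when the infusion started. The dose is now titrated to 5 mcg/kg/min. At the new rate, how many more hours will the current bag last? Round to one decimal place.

Initial rate:
Dose = 2.5 mcg/kg/min × 93 kg = 232.5 mcg/min
232.5 mcg/min × 60 min/hr = 13950 mcg/hr
Concentration = 73 mg ÷ 233 mL = 0.3133047 mg/mL = 313.3047 mcg/mL
Rate = 13950 mcg/hr ÷ 313.3047 mcg/mL = 44.52534 mL/hr
Volume infused so far = 44.52534 mL/hr × 1.7 hr = 75.69308 mL
Volume remaining = 233 − 75.69308 = 157.3069 mL
New rate:
Dose = 5 mcg/kg/min × 93 kg = 465 mcg/min
465 mcg/min × 60 min/hr = 27900 mcg/hr
Rate = 27900 mcg/hr ÷ 313.3047 mcg/mL = 89.05068 mL/hr
Time remaining = 157.3069 mL ÷ 89.05068 mL/hr = 1.766487 hr

1.8 hours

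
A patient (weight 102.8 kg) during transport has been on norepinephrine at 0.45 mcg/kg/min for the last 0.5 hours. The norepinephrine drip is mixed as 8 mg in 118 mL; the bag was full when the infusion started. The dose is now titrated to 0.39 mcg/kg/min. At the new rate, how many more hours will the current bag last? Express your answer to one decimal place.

Initial rate:
Dose = 0.45 mcg/kg/min × 102.8 kg = 46.26 mcg/min
46.26 mcg/min × 60 min/hr = 2775.6 mcg/hr
Concentration = 8 mg ÷ 118 mL = 0.06779661 mg/mL = 67.79661 mcg/mL
Rate = 2775.6 mcg/hr ÷ 67.79661 mcg/mL = 40.9401 mL/hr
Volume infused so far = 40.9401 mL/hr × 0.5 hr = 20.47005 mL
Volume remaining = 118 − 20.47005 = 97.52995 mL
New rate:
Dose = 0.39 mcg/kg/min × 102.8 kg = 40.092 mcg/min
40.092 mcg/min × 60 min/hr = 2405.52 mcg/hr
Rate = 2405.52 mcg/hr ÷ 67.79661 mcg/mL = 35.48142 mL/hr
Time remaining = 97.52995 mL ÷ 35.48142 mL/hr = 2.748761 hr

2.7 hours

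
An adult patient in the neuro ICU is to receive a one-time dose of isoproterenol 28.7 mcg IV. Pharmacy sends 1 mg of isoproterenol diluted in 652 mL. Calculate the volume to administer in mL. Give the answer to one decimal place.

18.7 mL

Concentration = 1 mg ÷ 652 mL = 0.001533742 mg/mL = 1.533742 mcg/mL
Volume = 28.7 mcg ÷ 1.533742 mcg/mL = 18.7124 mL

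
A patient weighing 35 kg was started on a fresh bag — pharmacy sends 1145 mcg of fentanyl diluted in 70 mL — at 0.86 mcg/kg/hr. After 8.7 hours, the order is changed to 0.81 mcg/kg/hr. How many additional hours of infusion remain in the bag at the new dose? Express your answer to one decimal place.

31.2 hours

Initial rate:
Dose = 0.86 mcg/kg/hr × 35 kg = 30.1 mcg/hr
Concentration = 1145 mcg ÷ 70 mL = 16.35714 mcg/mL
Rate = 30.1 mcg/hr ÷ 16.35714 mcg/mL = 1.840175 mL/hr
Volume infused so far = 1.840175 mL/hr × 8.7 hr = 16.00952 mL
Volume remaining = 70 − 16.00952 = 53.99048 mL
New rate:
Dose = 0.81 mcg/kg/hr × 35 kg = 28.35 mcg/hr
Rate = 28.35 mcg/hr ÷ 16.35714 mcg/mL = 1.733188 mL/hr
Time remaining = 53.99048 mL ÷ 1.733188 mL/hr = 31.15097 hr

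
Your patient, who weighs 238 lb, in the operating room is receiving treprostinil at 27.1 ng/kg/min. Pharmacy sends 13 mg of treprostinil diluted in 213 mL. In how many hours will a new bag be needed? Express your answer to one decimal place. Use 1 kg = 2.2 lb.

Weight = 238 lb ÷ 2.2 lb/kg = 108.1818 kg
Dose = 27.1 ng/kg/min × 108.1818 kg = 2931.727 ng/min
2931.727 ng/min × 60 min/hr = 175903.6 ng/hr
Concentration = 13 mg ÷ 213 mL = 0.06103286 mg/mL = 61032.86 ng/mL
Rate = 175903.6 ng/hr ÷ 61032.86 ng/mL = 2.882113 mL/hr
Duration = 213 mL ÷ 2.882113 mL/hr = 73.9041 hr

73.9 hours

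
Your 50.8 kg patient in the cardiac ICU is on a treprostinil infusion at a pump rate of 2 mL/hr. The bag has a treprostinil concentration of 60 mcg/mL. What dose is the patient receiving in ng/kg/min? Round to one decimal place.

39.4 ng/kg/min

Concentration = 60 mcg/mL = 60000 ng/mL
Drug rate = 2 mL/hr × 60000 ng/mL = 120000 ng/hr
120000 ng/hr ÷ 60 min/hr = 2000 ng/min
2000 ng/min ÷ 50.8 kg = 39.37008 ng/kg/min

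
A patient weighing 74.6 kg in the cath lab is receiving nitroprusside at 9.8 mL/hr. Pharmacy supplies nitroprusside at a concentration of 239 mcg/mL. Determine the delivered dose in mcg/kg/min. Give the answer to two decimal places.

Drug rate = 9.8 mL/hr × 239 mcg/mL = 2342.2 mcg/hr
2342.2 mcg/hr ÷ 60 min/hr = 39.03667 mcg/min
39.03667 mcg/min ÷ 74.6 kg = 0.5232797 mcg/kg/min

0.52 mcg/kg/min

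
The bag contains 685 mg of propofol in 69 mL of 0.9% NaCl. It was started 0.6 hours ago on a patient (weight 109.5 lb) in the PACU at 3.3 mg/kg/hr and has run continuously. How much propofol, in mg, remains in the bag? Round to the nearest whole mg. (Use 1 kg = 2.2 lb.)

Weight = 109.5 lb ÷ 2.2 lb/kg = 49.77273 kg
Dose = 3.3 mg/kg/hr × 49.77273 kg = 164.25 mg/hr
Concentration = 685 mg ÷ 69 mL = 9.927536 mg/mL
Rate = 164.25 mg/hr ÷ 9.927536 mg/mL = 16.54489 mL/hr
Volume infused = 16.54489 mL/hr × 0.6 hr = 9.926934 mL
Volume remaining = 69 − 9.926934 = 59.07307 mL
Drug remaining = 59.07307 mL × 9.927536 mg/mL = 586.45 mg

586 mg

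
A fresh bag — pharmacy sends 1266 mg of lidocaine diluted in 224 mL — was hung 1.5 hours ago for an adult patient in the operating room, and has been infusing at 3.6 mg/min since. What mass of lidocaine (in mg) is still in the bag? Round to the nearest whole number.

3.6 mg/min × 60 min/hr = 216 mg/hr
Concentration = 1266 mg ÷ 224 mL = 5.651786 mg/mL
Rate = 216 mg/hr ÷ 5.651786 mg/mL = 38.21801 mL/hr
Volume infused = 38.21801 mL/hr × 1.5 hr = 57.32701 mL
Volume remaining = 224 − 57.32701 = 166.673 mL
Drug remaining = 166.673 mL × 5.651786 mg/mL = 942 mg

942 mg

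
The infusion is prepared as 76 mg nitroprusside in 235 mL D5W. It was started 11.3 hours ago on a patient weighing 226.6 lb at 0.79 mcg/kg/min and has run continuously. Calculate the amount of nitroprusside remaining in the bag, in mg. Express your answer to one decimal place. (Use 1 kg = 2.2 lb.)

20.8 mg

Weight = 226.6 lb ÷ 2.2 lb/kg = 103 kg
Dose = 0.79 mcg/kg/min × 103 kg = 81.37 mcg/min
81.37 mcg/min × 60 min/hr = 4882.2 mcg/hr
Concentration = 76 mg ÷ 235 mL = 0.3234043 mg/mL = 323.4043 mcg/mL
Rate = 4882.2 mcg/hr ÷ 323.4043 mcg/mL = 15.09628 mL/hr
Volume infused = 15.09628 mL/hr × 11.3 hr = 170.5879 mL
Volume remaining = 235 − 170.5879 = 64.41208 mL
Drug remaining = 64.41208 mL × 323.4043 mcg/mL = 20831.14 mcg = 20.83114 mg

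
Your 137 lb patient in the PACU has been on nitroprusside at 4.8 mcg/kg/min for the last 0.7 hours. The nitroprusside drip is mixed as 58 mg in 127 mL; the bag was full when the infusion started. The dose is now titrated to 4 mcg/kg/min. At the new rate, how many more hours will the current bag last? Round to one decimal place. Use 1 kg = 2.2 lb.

3.0 hours

Initial rate:
Weight = 137 lb ÷ 2.2 lb/kg = 62.27273 kg
Dose = 4.8 mcg/kg/min × 62.27273 kg = 298.9091 mcg/min
298.9091 mcg/min × 60 min/hr = 17934.55 mcg/hr
Concentration = 58 mg ÷ 127 mL = 0.4566929 mg/mL = 456.6929 mcg/mL
Rate = 17934.55 mcg/hr ÷ 456.6929 mcg/mL = 39.27047 mL/hr
Volume infused so far = 39.27047 mL/hr × 0.7 hr = 27.48933 mL
Volume remaining = 127 − 27.48933 = 99.51067 mL
New rate:
Dose = 4 mcg/kg/min × 62.27273 kg = 249.0909 mcg/min
249.0909 mcg/min × 60 min/hr = 14945.45 mcg/hr
Rate = 14945.45 mcg/hr ÷ 456.6929 mcg/mL = 32.72539 mL/hr
Time remaining = 99.51067 mL ÷ 32.72539 mL/hr = 3.040779 hr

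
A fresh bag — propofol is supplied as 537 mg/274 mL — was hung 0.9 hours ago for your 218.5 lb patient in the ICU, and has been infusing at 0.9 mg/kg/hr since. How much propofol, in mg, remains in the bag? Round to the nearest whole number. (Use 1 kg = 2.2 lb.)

Weight = 218.5 lb ÷ 2.2 lb/kg = 99.31818 kg
Dose = 0.9 mg/kg/hr × 99.31818 kg = 89.38636 mg/hr
Concentration = 537 mg ÷ 274 mL = 1.959854 mg/mL
Rate = 89.38636 mg/hr ÷ 1.959854 mg/mL = 45.60868 mL/hr
Volume infused = 45.60868 mL/hr × 0.9 hr = 41.04782 mL
Volume remaining = 274 − 41.04782 = 232.9522 mL
Drug remaining = 232.9522 mL × 1.959854 mg/mL = 456.5523 mg

457 mg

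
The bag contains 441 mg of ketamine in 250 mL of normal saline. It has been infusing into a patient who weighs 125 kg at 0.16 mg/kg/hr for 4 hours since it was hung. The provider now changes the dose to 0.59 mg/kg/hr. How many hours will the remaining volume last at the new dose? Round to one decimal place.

4.9 hours

Initial rate:
Dose = 0.16 mg/kg/hr × 125 kg = 20 mg/hr
Concentration = 441 mg ÷ 250 mL = 1.764 mg/mL
Rate = 20 mg/hr ÷ 1.764 mg/mL = 11.33787 mL/hr
Volume infused so far = 11.33787 mL/hr × 4 hr = 45.35147 mL
Volume remaining = 250 − 45.35147 = 204.6485 mL
New rate:
Dose = 0.59 mg/kg/hr × 125 kg = 73.75 mg/hr
Rate = 73.75 mg/hr ÷ 1.764 mg/mL = 41.80839 mL/hr
Time remaining = 204.6485 mL ÷ 41.80839 mL/hr = 4.894915 hr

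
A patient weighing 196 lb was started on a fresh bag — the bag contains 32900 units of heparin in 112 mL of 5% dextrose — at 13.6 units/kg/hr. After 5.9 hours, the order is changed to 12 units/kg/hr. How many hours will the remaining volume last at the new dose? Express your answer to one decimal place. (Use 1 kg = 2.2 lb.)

Initial rate:
Weight = 196 lb ÷ 2.2 lb/kg = 89.09091 kg
Dose = 13.6 units/kg/hr × 89.09091 kg = 1211.636 units/hr
Concentration = 32900 units ÷ 112 mL = 293.75 units/mL
Rate = 1211.636 units/hr ÷ 293.75 units/mL = 4.12472 mL/hr
Volume infused so far = 4.12472 mL/hr × 5.9 hr = 24.33585 mL
Volume remaining = 112 − 24.33585 = 87.66415 mL
New rate:
Dose = 12 units/kg/hr × 89.09091 kg = 1069.091 units/hr
Rate = 1069.091 units/hr ÷ 293.75 units/mL = 3.639458 mL/hr
Time remaining = 87.66415 mL ÷ 3.639458 mL/hr = 24.08714 hr

24.1 hours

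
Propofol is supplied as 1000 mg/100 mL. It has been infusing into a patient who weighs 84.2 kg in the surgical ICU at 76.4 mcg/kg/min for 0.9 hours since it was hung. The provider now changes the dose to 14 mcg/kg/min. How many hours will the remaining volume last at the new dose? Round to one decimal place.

Initial rate:
Dose = 76.4 mcg/kg/min × 84.2 kg = 6432.88 mcg/min
6432.88 mcg/min × 60 min/hr = 385972.8 mcg/hr
Concentration = 1000 mg ÷ 100 mL = 10 mg/mL = 10000 mcg/mL
Rate = 385972.8 mcg/hr ÷ 10000 mcg/mL = 38.59728 mL/hr
Volume infused so far = 38.59728 mL/hr × 0.9 hr = 34.73755 mL
Volume remaining = 100 − 34.73755 = 65.26245 mL
New rate:
Dose = 14 mcg/kg/min × 84.2 kg = 1178.8 mcg/min
1178.8 mcg/min × 60 min/hr = 70728 mcg/hr
Rate = 70728 mcg/hr ÷ 10000 mcg/mL = 7.0728 mL/hr
Time remaining = 65.26245 mL ÷ 7.0728 mL/hr = 9.227244 hr

9.2 hours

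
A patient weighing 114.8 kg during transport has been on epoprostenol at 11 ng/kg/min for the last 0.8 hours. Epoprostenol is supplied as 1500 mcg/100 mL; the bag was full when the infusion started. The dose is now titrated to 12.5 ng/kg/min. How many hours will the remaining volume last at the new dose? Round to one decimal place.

Initial rate:
Dose = 11 ng/kg/min × 114.8 kg = 1262.8 ng/min
1262.8 ng/min × 60 min/hr = 75768 ng/hr
Concentration = 1500 mcg ÷ 100 mL = 15 mcg/mL = 15000 ng/mL
Rate = 75768 ng/hr ÷ 15000 ng/mL = 5.0512 mL/hr
Volume infused so far = 5.0512 mL/hr × 0.8 hr = 4.04096 mL
Volume remaining = 100 − 4.04096 = 95.95904 mL
New rate:
Dose = 12.5 ng/kg/min × 114.8 kg = 1435 ng/min
1435 ng/min × 60 min/hr = 86100 ng/hr
Rate = 86100 ng/hr ÷ 15000 ng/mL = 5.74 mL/hr
Time remaining = 95.95904 mL ÷ 5.74 mL/hr = 16.7176 hr

16.7 hours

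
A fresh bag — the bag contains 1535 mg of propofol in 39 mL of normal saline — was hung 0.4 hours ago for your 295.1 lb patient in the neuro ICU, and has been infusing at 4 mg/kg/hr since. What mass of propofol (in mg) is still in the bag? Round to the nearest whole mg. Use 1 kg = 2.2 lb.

Weight = 295.1 lb ÷ 2.2 lb/kg = 134.1364 kg
Dose = 4 mg/kg/hr × 134.1364 kg = 536.5455 mg/hr
Concentration = 1535 mg ÷ 39 mL = 39.35897 mg/mL
Rate = 536.5455 mg/hr ÷ 39.35897 mg/mL = 13.6321 mL/hr
Volume infused = 13.6321 mL/hr × 0.4 hr = 5.45284 mL
Volume remaining = 39 − 5.45284 = 33.54716 mL
Drug remaining = 33.54716 mL × 39.35897 mg/mL = 1320.382 mg

1320 mg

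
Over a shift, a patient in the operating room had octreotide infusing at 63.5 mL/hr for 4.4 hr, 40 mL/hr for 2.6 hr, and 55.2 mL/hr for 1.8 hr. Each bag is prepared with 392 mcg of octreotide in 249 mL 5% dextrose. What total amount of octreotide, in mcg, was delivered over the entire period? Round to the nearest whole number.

760 mcg

Concentration = 392 mcg ÷ 249 mL = 1.574297 mcg/mL
Stage 1: 63.5 mL/hr × 4.4 hr = 279.4 mL → 279.4 mL × 1.574297 mcg/mL = 439.8586 mcg
Stage 2: 40 mL/hr × 2.6 hr = 104 mL → 104 mL × 1.574297 mcg/mL = 163.7269 mcg
Stage 3: 55.2 mL/hr × 1.8 hr = 99.36 mL → 99.36 mL × 1.574297 mcg/mL = 156.4222 mcg
Total = 439.8586 + 163.7269 + 156.4222 = 760.0077 mcg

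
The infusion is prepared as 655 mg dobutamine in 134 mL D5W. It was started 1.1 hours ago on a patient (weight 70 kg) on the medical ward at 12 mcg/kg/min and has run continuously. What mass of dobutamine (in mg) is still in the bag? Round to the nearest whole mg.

600 mg

Dose = 12 mcg/kg/min × 70 kg = 840 mcg/min
840 mcg/min × 60 min/hr = 50400 mcg/hr
Concentration = 655 mg ÷ 134 mL = 4.88806 mg/mL = 4888.06 mcg/mL
Rate = 50400 mcg/hr ÷ 4888.06 mcg/mL = 10.31084 mL/hr
Volume infused = 10.31084 mL/hr × 1.1 hr = 11.34192 mL
Volume remaining = 134 − 11.34192 = 122.6581 mL
Drug remaining = 122.6581 mL × 4888.06 mcg/mL = 599560 mcg = 599.56 mg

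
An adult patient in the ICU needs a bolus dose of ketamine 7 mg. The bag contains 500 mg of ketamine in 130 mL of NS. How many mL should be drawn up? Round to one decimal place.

1.8 mL

Concentration = 500 mg ÷ 130 mL = 3.846154 mg/mL
Volume = 7 mg ÷ 3.846154 mg/mL = 1.82 mL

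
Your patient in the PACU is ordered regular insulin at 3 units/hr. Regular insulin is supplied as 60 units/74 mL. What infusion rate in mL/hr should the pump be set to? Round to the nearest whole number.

4 mL/hr

Concentration = 60 units ÷ 74 mL = 0.8108108 units/mL
Rate = 3 units/hr ÷ 0.8108108 units/mL = 3.7 mL/hr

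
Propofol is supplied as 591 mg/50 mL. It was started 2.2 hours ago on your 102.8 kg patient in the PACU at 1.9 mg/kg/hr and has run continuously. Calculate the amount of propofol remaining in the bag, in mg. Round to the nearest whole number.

Dose = 1.9 mg/kg/hr × 102.8 kg = 195.32 mg/hr
Concentration = 591 mg ÷ 50 mL = 11.82 mg/mL
Rate = 195.32 mg/hr ÷ 11.82 mg/mL = 16.52453 mL/hr
Volume infused = 16.52453 mL/hr × 2.2 hr = 36.35398 mL
Volume remaining = 50 − 36.35398 = 13.64602 mL
Drug remaining = 13.64602 mL × 11.82 mg/mL = 161.296 mg

161 mg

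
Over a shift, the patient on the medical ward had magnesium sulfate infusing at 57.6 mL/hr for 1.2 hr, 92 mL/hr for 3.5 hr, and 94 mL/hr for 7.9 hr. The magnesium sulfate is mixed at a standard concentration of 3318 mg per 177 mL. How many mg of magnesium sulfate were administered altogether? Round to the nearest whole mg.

21252 mg

Concentration = 3318 mg ÷ 177 mL = 18.74576 mg/mL
Stage 1: 57.6 mL/hr × 1.2 hr = 69.12 mL → 69.12 mL × 18.74576 mg/mL = 1295.707 mg
Stage 2: 92 mL/hr × 3.5 hr = 322 mL → 322 mL × 18.74576 mg/mL = 6036.136 mg
Stage 3: 94 mL/hr × 7.9 hr = 742.6 mL → 742.6 mL × 18.74576 mg/mL = 13920.6 mg
Total = 1295.707 + 6036.136 + 13920.6 = 21252.45 mg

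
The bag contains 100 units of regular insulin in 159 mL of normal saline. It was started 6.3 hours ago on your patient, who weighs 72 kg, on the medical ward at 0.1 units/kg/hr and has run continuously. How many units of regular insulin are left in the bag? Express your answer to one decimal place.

54.6 units

Dose = 0.1 units/kg/hr × 72 kg = 7.2 units/hr
Concentration = 100 units ÷ 159 mL = 0.6289308 units/mL
Rate = 7.2 units/hr ÷ 0.6289308 units/mL = 11.448 mL/hr
Volume infused = 11.448 mL/hr × 6.3 hr = 72.1224 mL
Volume remaining = 159 − 72.1224 = 86.8776 mL
Drug remaining = 86.8776 mL × 0.6289308 units/mL = 54.64 units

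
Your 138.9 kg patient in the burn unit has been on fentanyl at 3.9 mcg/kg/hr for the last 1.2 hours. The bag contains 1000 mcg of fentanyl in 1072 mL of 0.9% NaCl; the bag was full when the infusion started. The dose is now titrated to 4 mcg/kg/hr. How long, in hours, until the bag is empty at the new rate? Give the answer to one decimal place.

0.6 hours

Initial rate:
Dose = 3.9 mcg/kg/hr × 138.9 kg = 541.71 mcg/hr
Concentration = 1000 mcg ÷ 1072 mL = 0.9328358 mcg/mL
Rate = 541.71 mcg/hr ÷ 0.9328358 mcg/mL = 580.7131 mL/hr
Volume infused so far = 580.7131 mL/hr × 1.2 hr = 696.8557 mL
Volume remaining = 1072 − 696.8557 = 375.1443 mL
New rate:
Dose = 4 mcg/kg/hr × 138.9 kg = 555.6 mcg/hr
Rate = 555.6 mcg/hr ÷ 0.9328358 mcg/mL = 595.6032 mL/hr
Time remaining = 375.1443 mL ÷ 595.6032 mL/hr = 0.629856 hr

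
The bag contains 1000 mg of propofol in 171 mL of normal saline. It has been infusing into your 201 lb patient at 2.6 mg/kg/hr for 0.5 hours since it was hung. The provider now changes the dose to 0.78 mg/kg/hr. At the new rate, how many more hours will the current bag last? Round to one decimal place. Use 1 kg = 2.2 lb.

12.4 hours

Initial rate:
Weight = 201 lb ÷ 2.2 lb/kg = 91.36364 kg
Dose = 2.6 mg/kg/hr × 91.36364 kg = 237.5455 mg/hr
Concentration = 1000 mg ÷ 171 mL = 5.847953 mg/mL
Rate = 237.5455 mg/hr ÷ 5.847953 mg/mL = 40.62027 mL/hr
Volume infused so far = 40.62027 mL/hr × 0.5 hr = 20.31014 mL
Volume remaining = 171 − 20.31014 = 150.6899 mL
New rate:
Dose = 0.78 mg/kg/hr × 91.36364 kg = 71.26364 mg/hr
Rate = 71.26364 mg/hr ÷ 5.847953 mg/mL = 12.18608 mL/hr
Time remaining = 150.6899 mL ÷ 12.18608 mL/hr = 12.36574 hr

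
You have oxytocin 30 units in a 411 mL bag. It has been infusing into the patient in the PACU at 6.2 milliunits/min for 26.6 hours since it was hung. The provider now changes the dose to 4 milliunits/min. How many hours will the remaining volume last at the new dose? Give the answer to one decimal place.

83.8 hours

Initial rate:
6.2 milliunits/min × 60 min/hr = 372 milliunits/hr
Concentration = 30 units ÷ 411 mL = 0.0729927 units/mL = 72.9927 milliunits/mL
Rate = 372 milliunits/hr ÷ 72.9927 milliunits/mL = 5.0964 mL/hr
Volume infused so far = 5.0964 mL/hr × 26.6 hr = 135.5642 mL
Volume remaining = 411 − 135.5642 = 275.4358 mL
New rate:
4 milliunits/min × 60 min/hr = 240 milliunits/hr
Rate = 240 milliunits/hr ÷ 72.9927 milliunits/mL = 3.288 mL/hr
Time remaining = 275.4358 mL ÷ 3.288 mL/hr = 83.77 hr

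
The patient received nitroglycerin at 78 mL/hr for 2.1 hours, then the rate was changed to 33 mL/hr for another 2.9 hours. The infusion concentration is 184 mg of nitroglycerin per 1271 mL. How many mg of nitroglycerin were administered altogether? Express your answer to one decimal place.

Concentration = 184 mg ÷ 1271 mL = 0.1447679 mg/mL
Stage 1: 78 mL/hr × 2.1 hr = 163.8 mL → 163.8 mL × 0.1447679 mg/mL = 23.71298 mg
Stage 2: 33 mL/hr × 2.9 hr = 95.7 mL → 95.7 mL × 0.1447679 mg/mL = 13.85429 mg
Total = 23.71298 + 13.85429 = 37.56727 mg

37.6 mg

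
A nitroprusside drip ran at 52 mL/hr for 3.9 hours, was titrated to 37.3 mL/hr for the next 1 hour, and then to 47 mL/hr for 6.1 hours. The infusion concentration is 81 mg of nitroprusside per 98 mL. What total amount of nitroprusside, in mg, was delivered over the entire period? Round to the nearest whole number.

435 mg

Concentration = 81 mg ÷ 98 mL = 0.8265306 mg/mL
Stage 1: 52 mL/hr × 3.9 hr = 202.8 mL → 202.8 mL × 0.8265306 mg/mL = 167.6204 mg
Stage 2: 37.3 mL/hr × 1 hr = 37.3 mL → 37.3 mL × 0.8265306 mg/mL = 30.82959 mg
Stage 3: 47 mL/hr × 6.1 hr = 286.7 mL → 286.7 mL × 0.8265306 mg/mL = 236.9663 mg
Total = 167.6204 + 30.82959 + 236.9663 = 435.4163 mg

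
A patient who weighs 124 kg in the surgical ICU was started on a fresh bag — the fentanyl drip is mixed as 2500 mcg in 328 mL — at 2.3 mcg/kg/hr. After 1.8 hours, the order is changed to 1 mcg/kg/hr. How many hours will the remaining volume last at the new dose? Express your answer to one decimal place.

Initial rate:
Dose = 2.3 mcg/kg/hr × 124 kg = 285.2 mcg/hr
Concentration = 2500 mcg ÷ 328 mL = 7.621951 mcg/mL
Rate = 285.2 mcg/hr ÷ 7.621951 mcg/mL = 37.41824 mL/hr
Volume infused so far = 37.41824 mL/hr × 1.8 hr = 67.35283 mL
Volume remaining = 328 − 67.35283 = 260.6472 mL
New rate:
Dose = 1 mcg/kg/hr × 124 kg = 124 mcg/hr
Rate = 124 mcg/hr ÷ 7.621951 mcg/mL = 16.2688 mL/hr
Time remaining = 260.6472 mL ÷ 16.2688 mL/hr = 16.02129 hr

16.0 hours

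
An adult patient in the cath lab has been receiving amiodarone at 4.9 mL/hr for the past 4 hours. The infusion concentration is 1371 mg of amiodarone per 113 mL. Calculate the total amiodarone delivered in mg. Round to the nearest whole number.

Concentration = 1371 mg ÷ 113 mL = 12.13274 mg/mL
Drug rate = 4.9 mL/hr × 12.13274 mg/mL = 59.45044 mg/hr
Total = 59.45044 mg/hr × 4 hr = 237.8018 mg

238 mg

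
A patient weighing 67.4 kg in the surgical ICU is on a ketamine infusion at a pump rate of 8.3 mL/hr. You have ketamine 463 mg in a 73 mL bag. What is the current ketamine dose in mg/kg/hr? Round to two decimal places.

0.78 mg/kg/hr

Concentration = 463 mg ÷ 73 mL = 6.342466 mg/mL
Drug rate = 8.3 mL/hr × 6.342466 mg/mL = 52.64247 mg/hr
52.64247 mg/hr ÷ 67.4 kg = 0.7810455 mg/kg/hr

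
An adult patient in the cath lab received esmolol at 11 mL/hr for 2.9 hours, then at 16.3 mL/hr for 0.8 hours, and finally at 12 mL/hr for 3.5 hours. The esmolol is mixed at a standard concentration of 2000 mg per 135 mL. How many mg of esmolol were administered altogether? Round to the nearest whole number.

Concentration = 2000 mg ÷ 135 mL = 14.81481 mg/mL
Stage 1: 11 mL/hr × 2.9 hr = 31.9 mL → 31.9 mL × 14.81481 mg/mL = 472.5926 mg
Stage 2: 16.3 mL/hr × 0.8 hr = 13.04 mL → 13.04 mL × 14.81481 mg/mL = 193.1852 mg
Stage 3: 12 mL/hr × 3.5 hr = 42 mL → 42 mL × 14.81481 mg/mL = 622.2222 mg
Total = 472.5926 + 193.1852 + 622.2222 = 1288 mg

1288 mg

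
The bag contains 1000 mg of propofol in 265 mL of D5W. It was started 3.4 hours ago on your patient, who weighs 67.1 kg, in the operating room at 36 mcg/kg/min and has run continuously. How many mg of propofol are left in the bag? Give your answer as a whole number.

507 mg

Dose = 36 mcg/kg/min × 67.1 kg = 2415.6 mcg/min
2415.6 mcg/min × 60 min/hr = 144936 mcg/hr
Concentration = 1000 mg ÷ 265 mL = 3.773585 mg/mL = 3773.585 mcg/mL
Rate = 144936 mcg/hr ÷ 3773.585 mcg/mL = 38.40804 mL/hr
Volume infused = 38.40804 mL/hr × 3.4 hr = 130.5873 mL
Volume remaining = 265 − 130.5873 = 134.4127 mL
Drug remaining = 134.4127 mL × 3773.585 mcg/mL = 507217.6 mcg = 507.2176 mg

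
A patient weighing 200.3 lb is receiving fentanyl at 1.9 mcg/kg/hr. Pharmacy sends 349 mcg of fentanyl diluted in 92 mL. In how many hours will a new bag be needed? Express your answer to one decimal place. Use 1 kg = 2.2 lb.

Weight = 200.3 lb ÷ 2.2 lb/kg = 91.04545 kg
Dose = 1.9 mcg/kg/hr × 91.04545 kg = 172.9864 mcg/hr
Concentration = 349 mcg ÷ 92 mL = 3.793478 mcg/mL
Rate = 172.9864 mcg/hr ÷ 3.793478 mcg/mL = 45.60099 mL/hr
Duration = 92 mL ÷ 45.60099 mL/hr = 2.0175 hr

2.0 hours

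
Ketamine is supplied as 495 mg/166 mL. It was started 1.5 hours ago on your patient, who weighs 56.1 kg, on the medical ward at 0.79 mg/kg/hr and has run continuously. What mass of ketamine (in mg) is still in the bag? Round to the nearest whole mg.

429 mg

Dose = 0.79 mg/kg/hr × 56.1 kg = 44.319 mg/hr
Concentration = 495 mg ÷ 166 mL = 2.981928 mg/mL
Rate = 44.319 mg/hr ÷ 2.981928 mg/mL = 14.86253 mL/hr
Volume infused = 14.86253 mL/hr × 1.5 hr = 22.2938 mL
Volume remaining = 166 − 22.2938 = 143.7062 mL
Drug remaining = 143.7062 mL × 2.981928 mg/mL = 428.5215 mg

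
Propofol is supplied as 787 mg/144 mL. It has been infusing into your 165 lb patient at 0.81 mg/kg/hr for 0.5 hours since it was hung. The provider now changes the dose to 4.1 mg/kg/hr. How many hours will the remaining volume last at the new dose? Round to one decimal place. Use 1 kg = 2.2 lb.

Initial rate:
Weight = 165 lb ÷ 2.2 lb/kg = 75 kg
Dose = 0.81 mg/kg/hr × 75 kg = 60.75 mg/hr
Concentration = 787 mg ÷ 144 mL = 5.465278 mg/mL
Rate = 60.75 mg/hr ÷ 5.465278 mg/mL = 11.11563 mL/hr
Volume infused so far = 11.11563 mL/hr × 0.5 hr = 5.557814 mL
Volume remaining = 144 − 5.557814 = 138.4422 mL
New rate:
Dose = 4.1 mg/kg/hr × 75 kg = 307.5 mg/hr
Rate = 307.5 mg/hr ÷ 5.465278 mg/mL = 56.26429 mL/hr
Time remaining = 138.4422 mL ÷ 56.26429 mL/hr = 2.460569 hr

2.5 hours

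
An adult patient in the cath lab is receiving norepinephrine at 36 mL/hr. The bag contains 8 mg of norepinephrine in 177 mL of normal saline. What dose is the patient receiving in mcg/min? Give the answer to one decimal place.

Concentration = 8 mg ÷ 177 mL = 0.04519774 mg/mL = 45.19774 mcg/mL
Drug rate = 36 mL/hr × 45.19774 mcg/mL = 1627.119 mcg/hr
1627.119 mcg/hr ÷ 60 min/hr = 27.11864 mcg/min

27.1 mcg/min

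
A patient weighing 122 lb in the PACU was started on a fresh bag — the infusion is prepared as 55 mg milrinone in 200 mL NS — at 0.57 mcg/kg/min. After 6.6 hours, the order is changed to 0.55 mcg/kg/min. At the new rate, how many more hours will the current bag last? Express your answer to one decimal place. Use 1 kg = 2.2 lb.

23.2 hours

Initial rate:
Weight = 122 lb ÷ 2.2 lb/kg = 55.45455 kg
Dose = 0.57 mcg/kg/min × 55.45455 kg = 31.60909 mcg/min
31.60909 mcg/min × 60 min/hr = 1896.545 mcg/hr
Concentration = 55 mg ÷ 200 mL = 0.275 mg/mL = 275 mcg/mL
Rate = 1896.545 mcg/hr ÷ 275 mcg/mL = 6.896529 mL/hr
Volume infused so far = 6.896529 mL/hr × 6.6 hr = 45.51709 mL
Volume remaining = 200 − 45.51709 = 154.4829 mL
New rate:
Dose = 0.55 mcg/kg/min × 55.45455 kg = 30.5 mcg/min
30.5 mcg/min × 60 min/hr = 1830 mcg/hr
Rate = 1830 mcg/hr ÷ 275 mcg/mL = 6.654545 mL/hr
Time remaining = 154.4829 mL ÷ 6.654545 mL/hr = 23.21464 hr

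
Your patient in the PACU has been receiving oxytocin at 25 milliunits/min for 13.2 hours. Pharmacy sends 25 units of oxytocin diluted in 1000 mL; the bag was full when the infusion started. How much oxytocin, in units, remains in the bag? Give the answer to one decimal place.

5.2 units

25 milliunits/min × 60 min/hr = 1500 milliunits/hr
Concentration = 25 units ÷ 1000 mL = 0.025 units/mL = 25 milliunits/mL
Rate = 1500 milliunits/hr ÷ 25 milliunits/mL = 60 mL/hr
Volume infused = 60 mL/hr × 13.2 hr = 792 mL
Volume remaining = 1000 − 792 = 208 mL
Drug remaining = 208 mL × 25 milliunits/mL = 5200 milliunits = 5.2 units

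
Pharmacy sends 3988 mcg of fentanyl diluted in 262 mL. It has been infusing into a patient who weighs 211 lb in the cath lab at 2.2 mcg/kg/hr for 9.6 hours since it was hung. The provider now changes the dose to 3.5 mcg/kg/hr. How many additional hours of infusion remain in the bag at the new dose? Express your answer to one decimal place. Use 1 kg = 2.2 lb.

5.8 hours

Initial rate:
Weight = 211 lb ÷ 2.2 lb/kg = 95.90909 kg
Dose = 2.2 mcg/kg/hr × 95.90909 kg = 211 mcg/hr
Concentration = 3988 mcg ÷ 262 mL = 15.22137 mcg/mL
Rate = 211 mcg/hr ÷ 15.22137 mcg/mL = 13.86209 mL/hr
Volume infused so far = 13.86209 mL/hr × 9.6 hr = 133.076 mL
Volume remaining = 262 − 133.076 = 128.924 mL
New rate:
Dose = 3.5 mcg/kg/hr × 95.90909 kg = 335.6818 mcg/hr
Rate = 335.6818 mcg/hr ÷ 15.22137 mcg/mL = 22.05332 mL/hr
Time remaining = 128.924 mL ÷ 22.05332 mL/hr = 5.846012 hr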